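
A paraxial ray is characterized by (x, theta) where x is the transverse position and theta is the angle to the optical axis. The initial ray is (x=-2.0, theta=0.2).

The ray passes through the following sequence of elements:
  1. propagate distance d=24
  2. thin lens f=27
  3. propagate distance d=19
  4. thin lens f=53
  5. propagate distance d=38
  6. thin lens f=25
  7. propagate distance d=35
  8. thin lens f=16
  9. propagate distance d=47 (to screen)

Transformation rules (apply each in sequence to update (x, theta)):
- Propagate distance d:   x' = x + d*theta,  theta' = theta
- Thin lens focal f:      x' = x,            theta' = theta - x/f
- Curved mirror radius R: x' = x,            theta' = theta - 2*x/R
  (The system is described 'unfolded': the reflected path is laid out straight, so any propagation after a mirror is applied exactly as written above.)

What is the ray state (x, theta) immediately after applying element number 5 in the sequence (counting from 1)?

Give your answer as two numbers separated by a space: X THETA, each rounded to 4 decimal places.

Initial: x=-2.0000 theta=0.2000
After 1 (propagate distance d=24): x=2.8000 theta=0.2000
After 2 (thin lens f=27): x=2.8000 theta=13/135 (≈0.0963)
After 3 (propagate distance d=19): x=125/27 (≈4.6296) theta=13/135 (≈0.0963)
After 4 (thin lens f=53): x=125/27 (≈4.6296) theta=64/7155 (≈0.0089)
After 5 (propagate distance d=38): x=35557/7155 (≈4.9695) theta=64/7155 (≈0.0089)
Rounded to 4 decimal places: x = 4.9695, theta = 0.0089

Answer: 4.9695 0.0089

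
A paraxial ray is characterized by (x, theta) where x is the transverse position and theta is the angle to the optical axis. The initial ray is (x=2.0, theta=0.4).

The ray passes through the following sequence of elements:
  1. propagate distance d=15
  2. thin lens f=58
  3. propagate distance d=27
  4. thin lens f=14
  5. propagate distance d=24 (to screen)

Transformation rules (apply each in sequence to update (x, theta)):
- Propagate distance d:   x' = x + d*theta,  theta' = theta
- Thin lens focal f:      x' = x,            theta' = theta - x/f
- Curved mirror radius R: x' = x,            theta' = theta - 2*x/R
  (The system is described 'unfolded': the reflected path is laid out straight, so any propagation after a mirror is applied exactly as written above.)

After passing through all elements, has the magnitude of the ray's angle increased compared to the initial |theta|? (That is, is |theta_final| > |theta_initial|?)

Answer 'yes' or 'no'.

Initial: x=2.0000 theta=0.4000
After 1 (propagate distance d=15): x=8.0000 theta=0.4000
After 2 (thin lens f=58): x=8.0000 theta=38/145 (≈0.2621)
After 3 (propagate distance d=27): x=2186/145 (≈15.0759) theta=38/145 (≈0.2621)
After 4 (thin lens f=14): x=2186/145 (≈15.0759) theta=-827/1015 (≈-0.8148)
After 5 (propagate distance d=24 (to screen)): x=-4546/1015 (≈-4.4788) theta=-827/1015 (≈-0.8148)
|theta_initial|=0.4000 |theta_final|=827/1015 (≈0.8148) -> increased

Answer: yes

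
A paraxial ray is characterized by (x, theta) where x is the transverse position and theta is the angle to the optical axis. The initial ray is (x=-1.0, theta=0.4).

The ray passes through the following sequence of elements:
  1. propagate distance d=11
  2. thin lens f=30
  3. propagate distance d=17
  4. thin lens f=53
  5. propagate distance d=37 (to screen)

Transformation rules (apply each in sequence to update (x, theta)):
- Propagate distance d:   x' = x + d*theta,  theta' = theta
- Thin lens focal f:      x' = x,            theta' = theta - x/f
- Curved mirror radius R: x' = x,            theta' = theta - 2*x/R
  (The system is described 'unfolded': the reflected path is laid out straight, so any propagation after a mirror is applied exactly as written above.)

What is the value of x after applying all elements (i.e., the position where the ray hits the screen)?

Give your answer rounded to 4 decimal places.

Answer: 13.1043

Derivation:
Initial: x=-1.0000 theta=0.4000
After 1 (propagate distance d=11): x=3.4000 theta=0.4000
After 2 (thin lens f=30): x=3.4000 theta=43/150 (≈0.2867)
After 3 (propagate distance d=17): x=1241/150 (≈8.2733) theta=43/150 (≈0.2867)
After 4 (thin lens f=53): x=1241/150 (≈8.2733) theta=173/1325 (≈0.1306)
After 5 (propagate distance d=37 (to screen)): x=104179/7950 (≈13.1043) theta=173/1325 (≈0.1306)
Rounded to 4 decimal places: x = 13.1043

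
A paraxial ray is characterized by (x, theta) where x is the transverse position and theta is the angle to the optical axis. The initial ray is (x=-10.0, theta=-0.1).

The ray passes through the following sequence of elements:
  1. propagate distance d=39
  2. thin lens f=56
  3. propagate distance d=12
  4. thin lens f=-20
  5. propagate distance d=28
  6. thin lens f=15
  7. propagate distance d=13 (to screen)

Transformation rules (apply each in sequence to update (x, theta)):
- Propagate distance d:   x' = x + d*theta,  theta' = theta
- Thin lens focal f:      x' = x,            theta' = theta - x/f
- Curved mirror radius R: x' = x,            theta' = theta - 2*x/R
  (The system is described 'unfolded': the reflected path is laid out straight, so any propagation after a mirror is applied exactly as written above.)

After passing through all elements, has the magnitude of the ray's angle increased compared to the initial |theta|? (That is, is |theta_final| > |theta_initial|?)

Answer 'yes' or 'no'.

Answer: yes

Derivation:
Initial: x=-10.0000 theta=-0.1000
After 1 (propagate distance d=39): x=-13.9000 theta=-0.1000
After 2 (thin lens f=56): x=-13.9000 theta=83/560 (≈0.1482)
After 3 (propagate distance d=12): x=-1697/140 (≈-12.1214) theta=83/560 (≈0.1482)
After 4 (thin lens f=-20): x=-1697/140 (≈-12.1214) theta=-641/1400 (≈-0.4579)
After 5 (propagate distance d=28): x=-17459/700 (≈-24.9414) theta=-641/1400 (≈-0.4579)
After 6 (thin lens f=15): x=-17459/700 (≈-24.9414) theta=25303/21000 (≈1.2049)
After 7 (propagate distance d=13 (to screen)): x=-27833/3000 (≈-9.2777) theta=25303/21000 (≈1.2049)
|theta_initial|=0.1000 |theta_final|=25303/21000 (≈1.2049) -> increased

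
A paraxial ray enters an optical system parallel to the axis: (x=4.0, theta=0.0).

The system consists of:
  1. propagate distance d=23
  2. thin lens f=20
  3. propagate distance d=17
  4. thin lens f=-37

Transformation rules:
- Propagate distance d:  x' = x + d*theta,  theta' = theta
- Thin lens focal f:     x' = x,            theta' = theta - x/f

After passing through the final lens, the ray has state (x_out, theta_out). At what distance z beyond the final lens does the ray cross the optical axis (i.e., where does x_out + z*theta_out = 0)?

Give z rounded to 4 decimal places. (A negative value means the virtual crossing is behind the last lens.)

Initial: x=4.0000 theta=0.0000
After 1 (propagate distance d=23): x=4.0000 theta=0.0000
After 2 (thin lens f=20): x=4.0000 theta=-0.2000
After 3 (propagate distance d=17): x=0.6000 theta=-0.2000
After 4 (thin lens f=-37): x=0.6000 theta=-34/185 (≈-0.1838)
z_focus = -x_out/theta_out = -(0.6000)/(-34/185) = 111/34 ≈ 3.2647
Rounded to 4 decimal places: z = 3.2647

Answer: 3.2647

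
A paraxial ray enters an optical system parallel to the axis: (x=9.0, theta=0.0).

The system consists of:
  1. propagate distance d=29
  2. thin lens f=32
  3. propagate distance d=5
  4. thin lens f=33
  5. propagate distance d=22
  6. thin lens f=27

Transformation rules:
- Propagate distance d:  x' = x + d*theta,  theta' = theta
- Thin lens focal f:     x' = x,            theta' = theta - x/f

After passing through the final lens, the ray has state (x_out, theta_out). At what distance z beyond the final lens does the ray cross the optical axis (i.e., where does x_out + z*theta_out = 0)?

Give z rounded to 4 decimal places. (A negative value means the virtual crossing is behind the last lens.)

Answer: -9.7254

Derivation:
Initial: x=9.0000 theta=0.0000
After 1 (propagate distance d=29): x=9.0000 theta=0.0000
After 2 (thin lens f=32): x=9.0000 theta=-9/32 (≈-0.2813)
After 3 (propagate distance d=5): x=243/32 (≈7.5938) theta=-9/32 (≈-0.2813)
After 4 (thin lens f=33): x=243/32 (≈7.5938) theta=-45/88 (≈-0.5114)
After 5 (propagate distance d=22): x=-117/32 (≈-3.6563) theta=-45/88 (≈-0.5114)
After 6 (thin lens f=27): x=-117/32 (≈-3.6563) theta=-397/1056 (≈-0.3759)
z_focus = -x_out/theta_out = -(-117/32)/(-397/1056) = -3861/397 ≈ -9.7254
Rounded to 4 decimal places: z = -9.7254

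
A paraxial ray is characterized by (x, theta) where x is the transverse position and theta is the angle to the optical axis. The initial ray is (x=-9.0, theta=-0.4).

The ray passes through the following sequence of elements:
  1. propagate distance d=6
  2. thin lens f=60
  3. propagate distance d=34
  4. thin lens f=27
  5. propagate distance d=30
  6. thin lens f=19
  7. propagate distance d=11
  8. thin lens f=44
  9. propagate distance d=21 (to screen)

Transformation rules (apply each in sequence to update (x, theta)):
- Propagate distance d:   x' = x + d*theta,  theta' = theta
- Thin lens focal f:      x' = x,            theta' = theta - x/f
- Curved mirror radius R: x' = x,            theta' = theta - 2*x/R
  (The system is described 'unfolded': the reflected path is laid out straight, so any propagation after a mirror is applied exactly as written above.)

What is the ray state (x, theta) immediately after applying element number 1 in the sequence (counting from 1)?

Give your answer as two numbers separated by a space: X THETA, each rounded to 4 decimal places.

Answer: -11.4000 -0.4000

Derivation:
Initial: x=-9.0000 theta=-0.4000
After 1 (propagate distance d=6): x=-11.4000 theta=-0.4000
Rounded to 4 decimal places: x = -11.4000, theta = -0.4000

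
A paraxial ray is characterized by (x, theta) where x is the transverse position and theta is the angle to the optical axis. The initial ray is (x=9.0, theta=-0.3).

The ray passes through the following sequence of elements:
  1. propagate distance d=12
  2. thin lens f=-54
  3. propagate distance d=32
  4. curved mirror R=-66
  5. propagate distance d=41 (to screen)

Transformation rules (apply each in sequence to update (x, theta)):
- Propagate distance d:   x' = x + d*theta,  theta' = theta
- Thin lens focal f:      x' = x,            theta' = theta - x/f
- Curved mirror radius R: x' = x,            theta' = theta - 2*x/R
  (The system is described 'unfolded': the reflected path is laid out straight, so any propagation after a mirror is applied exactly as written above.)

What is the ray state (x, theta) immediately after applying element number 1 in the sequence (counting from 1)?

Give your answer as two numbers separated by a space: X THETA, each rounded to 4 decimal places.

Answer: 5.4000 -0.3000

Derivation:
Initial: x=9.0000 theta=-0.3000
After 1 (propagate distance d=12): x=5.4000 theta=-0.3000
Rounded to 4 decimal places: x = 5.4000, theta = -0.3000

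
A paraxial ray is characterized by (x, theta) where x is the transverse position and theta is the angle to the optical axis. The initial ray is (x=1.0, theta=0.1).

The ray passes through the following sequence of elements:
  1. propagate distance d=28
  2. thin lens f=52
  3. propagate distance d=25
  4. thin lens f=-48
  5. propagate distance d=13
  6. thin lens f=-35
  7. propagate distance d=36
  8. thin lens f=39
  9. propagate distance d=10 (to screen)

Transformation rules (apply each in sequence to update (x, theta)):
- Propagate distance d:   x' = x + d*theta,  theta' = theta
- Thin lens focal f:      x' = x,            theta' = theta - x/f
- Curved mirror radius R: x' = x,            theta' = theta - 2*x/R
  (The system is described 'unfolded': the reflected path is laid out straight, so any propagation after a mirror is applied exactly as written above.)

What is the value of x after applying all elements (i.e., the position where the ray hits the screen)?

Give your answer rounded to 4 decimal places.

Initial: x=1.0000 theta=0.1000
After 1 (propagate distance d=28): x=3.8000 theta=0.1000
After 2 (thin lens f=52): x=3.8000 theta=7/260 (≈0.0269)
After 3 (propagate distance d=25): x=1163/260 (≈4.4731) theta=7/260 (≈0.0269)
After 4 (thin lens f=-48): x=1163/260 (≈4.4731) theta=1499/12480 (≈0.1201)
After 5 (propagate distance d=13): x=75311/12480 (≈6.0345) theta=1499/12480 (≈0.1201)
After 6 (thin lens f=-35): x=75311/12480 (≈6.0345) theta=1331/4550 (≈0.2925)
After 7 (propagate distance d=36): x=7235821/436800 (≈16.5655) theta=1331/4550 (≈0.2925)
After 8 (thin lens f=39): x=7235821/436800 (≈16.5655) theta=-2252557/17035200 (≈-0.1322)
After 9 (propagate distance d=10 (to screen)): x=259671449/17035200 (≈15.2432) theta=-2252557/17035200 (≈-0.1322)
Rounded to 4 decimal places: x = 15.2432

Answer: 15.2432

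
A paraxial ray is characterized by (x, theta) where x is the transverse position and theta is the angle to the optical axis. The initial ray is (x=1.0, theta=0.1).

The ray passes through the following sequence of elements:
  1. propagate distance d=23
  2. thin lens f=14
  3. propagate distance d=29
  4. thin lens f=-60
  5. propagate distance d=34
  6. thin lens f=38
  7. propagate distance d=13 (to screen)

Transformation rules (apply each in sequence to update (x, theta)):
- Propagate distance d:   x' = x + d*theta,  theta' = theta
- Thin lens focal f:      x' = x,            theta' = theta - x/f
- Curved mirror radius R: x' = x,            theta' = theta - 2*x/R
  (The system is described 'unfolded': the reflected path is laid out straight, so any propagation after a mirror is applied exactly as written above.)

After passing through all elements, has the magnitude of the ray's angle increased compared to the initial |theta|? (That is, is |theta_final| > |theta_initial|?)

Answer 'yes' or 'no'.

Initial: x=1.0000 theta=0.1000
After 1 (propagate distance d=23): x=3.3000 theta=0.1000
After 2 (thin lens f=14): x=3.3000 theta=-19/140 (≈-0.1357)
After 3 (propagate distance d=29): x=-89/140 (≈-0.6357) theta=-19/140 (≈-0.1357)
After 4 (thin lens f=-60): x=-89/140 (≈-0.6357) theta=-1229/8400 (≈-0.1463)
After 5 (propagate distance d=34): x=-23563/4200 (≈-5.6102) theta=-1229/8400 (≈-0.1463)
After 6 (thin lens f=38): x=-23563/4200 (≈-5.6102) theta=53/39900 (≈0.0013)
After 7 (propagate distance d=13 (to screen)): x=-148773/26600 (≈-5.5930) theta=53/39900 (≈0.0013)
|theta_initial|=0.1000 |theta_final|=53/39900 (≈0.0013) -> not increased

Answer: no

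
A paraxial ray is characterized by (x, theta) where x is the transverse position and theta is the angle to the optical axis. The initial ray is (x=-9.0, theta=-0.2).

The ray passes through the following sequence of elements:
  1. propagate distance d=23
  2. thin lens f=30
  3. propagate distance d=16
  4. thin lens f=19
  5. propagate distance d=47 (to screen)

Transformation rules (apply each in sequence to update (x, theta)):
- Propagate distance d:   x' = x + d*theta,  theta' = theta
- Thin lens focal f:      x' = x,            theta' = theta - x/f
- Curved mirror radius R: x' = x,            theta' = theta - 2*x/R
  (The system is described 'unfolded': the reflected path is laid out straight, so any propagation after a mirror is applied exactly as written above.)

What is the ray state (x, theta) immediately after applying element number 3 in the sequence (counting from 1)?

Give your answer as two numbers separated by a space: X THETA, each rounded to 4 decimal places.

Initial: x=-9.0000 theta=-0.2000
After 1 (propagate distance d=23): x=-13.6000 theta=-0.2000
After 2 (thin lens f=30): x=-13.6000 theta=19/75 (≈0.2533)
After 3 (propagate distance d=16): x=-716/75 (≈-9.5467) theta=19/75 (≈0.2533)
Rounded to 4 decimal places: x = -9.5467, theta = 0.2533

Answer: -9.5467 0.2533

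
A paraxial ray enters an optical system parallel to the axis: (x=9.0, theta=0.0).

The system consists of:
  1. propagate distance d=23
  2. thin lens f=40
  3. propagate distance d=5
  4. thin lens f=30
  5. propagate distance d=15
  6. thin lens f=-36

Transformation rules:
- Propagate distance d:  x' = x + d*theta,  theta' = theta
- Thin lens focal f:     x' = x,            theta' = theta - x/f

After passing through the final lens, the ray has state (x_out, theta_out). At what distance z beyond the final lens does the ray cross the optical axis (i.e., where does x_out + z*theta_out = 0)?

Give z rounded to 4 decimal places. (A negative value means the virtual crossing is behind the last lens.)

Answer: 1.1921

Derivation:
Initial: x=9.0000 theta=0.0000
After 1 (propagate distance d=23): x=9.0000 theta=0.0000
After 2 (thin lens f=40): x=9.0000 theta=-0.2250
After 3 (propagate distance d=5): x=7.8750 theta=-0.2250
After 4 (thin lens f=30): x=7.8750 theta=-0.4875
After 5 (propagate distance d=15): x=0.5625 theta=-0.4875
After 6 (thin lens f=-36): x=0.5625 theta=-151/320 (≈-0.4719)
z_focus = -x_out/theta_out = -(0.5625)/(-151/320) = 180/151 ≈ 1.1921
Rounded to 4 decimal places: z = 1.1921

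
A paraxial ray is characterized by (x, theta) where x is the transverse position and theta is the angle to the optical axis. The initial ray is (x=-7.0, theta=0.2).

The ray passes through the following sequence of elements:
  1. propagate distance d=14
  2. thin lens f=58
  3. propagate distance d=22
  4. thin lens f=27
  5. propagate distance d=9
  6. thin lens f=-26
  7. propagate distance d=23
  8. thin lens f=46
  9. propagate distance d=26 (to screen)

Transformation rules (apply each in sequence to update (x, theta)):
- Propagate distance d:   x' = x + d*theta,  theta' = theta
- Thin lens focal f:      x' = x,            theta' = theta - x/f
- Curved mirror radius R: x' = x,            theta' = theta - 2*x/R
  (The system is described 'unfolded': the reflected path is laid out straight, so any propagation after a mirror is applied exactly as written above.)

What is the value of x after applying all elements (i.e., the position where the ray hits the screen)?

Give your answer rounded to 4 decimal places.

Answer: 14.0517

Derivation:
Initial: x=-7.0000 theta=0.2000
After 1 (propagate distance d=14): x=-4.2000 theta=0.2000
After 2 (thin lens f=58): x=-4.2000 theta=79/290 (≈0.2724)
After 3 (propagate distance d=22): x=52/29 (≈1.7931) theta=79/290 (≈0.2724)
After 4 (thin lens f=27): x=52/29 (≈1.7931) theta=1613/7830 (≈0.2060)
After 5 (propagate distance d=9): x=3173/870 (≈3.6471) theta=1613/7830 (≈0.2060)
After 6 (thin lens f=-26): x=3173/870 (≈3.6471) theta=14099/40716 (≈0.3463)
After 7 (propagate distance d=23): x=2363867/203580 (≈11.6115) theta=14099/40716 (≈0.3463)
After 8 (thin lens f=46): x=2363867/203580 (≈11.6115) theta=30307/322920 (≈0.0939)
After 9 (propagate distance d=26 (to screen)): x=121842/8671 (≈14.0517) theta=30307/322920 (≈0.0939)
Rounded to 4 decimal places: x = 14.0517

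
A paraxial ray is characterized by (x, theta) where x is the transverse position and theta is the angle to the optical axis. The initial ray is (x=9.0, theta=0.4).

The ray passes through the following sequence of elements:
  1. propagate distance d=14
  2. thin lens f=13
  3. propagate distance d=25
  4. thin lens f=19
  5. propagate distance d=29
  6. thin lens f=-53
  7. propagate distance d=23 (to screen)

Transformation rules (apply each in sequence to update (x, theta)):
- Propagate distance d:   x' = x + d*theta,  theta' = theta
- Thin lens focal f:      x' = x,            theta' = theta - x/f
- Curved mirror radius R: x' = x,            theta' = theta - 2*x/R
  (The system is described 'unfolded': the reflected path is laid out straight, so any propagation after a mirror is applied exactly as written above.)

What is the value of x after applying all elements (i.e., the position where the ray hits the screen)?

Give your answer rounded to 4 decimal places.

Initial: x=9.0000 theta=0.4000
After 1 (propagate distance d=14): x=14.6000 theta=0.4000
After 2 (thin lens f=13): x=14.6000 theta=-47/65 (≈-0.7231)
After 3 (propagate distance d=25): x=-226/65 (≈-3.4769) theta=-47/65 (≈-0.7231)
After 4 (thin lens f=19): x=-226/65 (≈-3.4769) theta=-667/1235 (≈-0.5401)
After 5 (propagate distance d=29): x=-23637/1235 (≈-19.1393) theta=-667/1235 (≈-0.5401)
After 6 (thin lens f=-53): x=-23637/1235 (≈-19.1393) theta=-58988/65455 (≈-0.9012)
After 7 (propagate distance d=23 (to screen)): x=-521897/13091 (≈-39.8669) theta=-58988/65455 (≈-0.9012)
Rounded to 4 decimal places: x = -39.8669

Answer: -39.8669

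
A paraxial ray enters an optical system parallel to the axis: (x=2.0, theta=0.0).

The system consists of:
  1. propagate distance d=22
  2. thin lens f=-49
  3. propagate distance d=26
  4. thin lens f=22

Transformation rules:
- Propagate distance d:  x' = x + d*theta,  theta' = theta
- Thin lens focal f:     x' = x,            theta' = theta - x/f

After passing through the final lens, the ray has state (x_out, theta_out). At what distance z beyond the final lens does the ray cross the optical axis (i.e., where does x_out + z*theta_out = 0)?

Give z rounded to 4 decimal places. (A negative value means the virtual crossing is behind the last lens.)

Answer: 31.1321

Derivation:
Initial: x=2.0000 theta=0.0000
After 1 (propagate distance d=22): x=2.0000 theta=0.0000
After 2 (thin lens f=-49): x=2.0000 theta=2/49 (≈0.0408)
After 3 (propagate distance d=26): x=150/49 (≈3.0612) theta=2/49 (≈0.0408)
After 4 (thin lens f=22): x=150/49 (≈3.0612) theta=-53/539 (≈-0.0983)
z_focus = -x_out/theta_out = -(150/49)/(-53/539) = 1650/53 ≈ 31.1321
Rounded to 4 decimal places: z = 31.1321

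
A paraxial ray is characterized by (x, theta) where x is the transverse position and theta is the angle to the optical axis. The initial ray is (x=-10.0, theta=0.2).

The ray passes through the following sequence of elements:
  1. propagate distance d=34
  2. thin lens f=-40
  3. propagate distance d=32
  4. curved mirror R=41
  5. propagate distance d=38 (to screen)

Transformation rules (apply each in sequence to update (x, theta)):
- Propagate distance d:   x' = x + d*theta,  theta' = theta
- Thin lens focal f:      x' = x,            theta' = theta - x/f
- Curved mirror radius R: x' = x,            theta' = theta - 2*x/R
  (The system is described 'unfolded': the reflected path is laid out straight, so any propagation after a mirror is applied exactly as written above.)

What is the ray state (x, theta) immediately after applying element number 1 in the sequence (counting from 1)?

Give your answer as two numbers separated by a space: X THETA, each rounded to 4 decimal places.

Initial: x=-10.0000 theta=0.2000
After 1 (propagate distance d=34): x=-3.2000 theta=0.2000
Rounded to 4 decimal places: x = -3.2000, theta = 0.2000

Answer: -3.2000 0.2000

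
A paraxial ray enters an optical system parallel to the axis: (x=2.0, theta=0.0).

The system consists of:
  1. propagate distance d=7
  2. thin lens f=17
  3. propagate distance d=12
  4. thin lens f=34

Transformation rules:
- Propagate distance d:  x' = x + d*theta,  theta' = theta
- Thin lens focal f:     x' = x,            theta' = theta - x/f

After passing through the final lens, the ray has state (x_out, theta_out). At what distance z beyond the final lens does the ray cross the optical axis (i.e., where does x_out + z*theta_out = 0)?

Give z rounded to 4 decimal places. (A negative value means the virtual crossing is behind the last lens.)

Initial: x=2.0000 theta=0.0000
After 1 (propagate distance d=7): x=2.0000 theta=0.0000
After 2 (thin lens f=17): x=2.0000 theta=-2/17 (≈-0.1176)
After 3 (propagate distance d=12): x=10/17 (≈0.5882) theta=-2/17 (≈-0.1176)
After 4 (thin lens f=34): x=10/17 (≈0.5882) theta=-39/289 (≈-0.1349)
z_focus = -x_out/theta_out = -(10/17)/(-39/289) = 170/39 ≈ 4.3590
Rounded to 4 decimal places: z = 4.3590

Answer: 4.3590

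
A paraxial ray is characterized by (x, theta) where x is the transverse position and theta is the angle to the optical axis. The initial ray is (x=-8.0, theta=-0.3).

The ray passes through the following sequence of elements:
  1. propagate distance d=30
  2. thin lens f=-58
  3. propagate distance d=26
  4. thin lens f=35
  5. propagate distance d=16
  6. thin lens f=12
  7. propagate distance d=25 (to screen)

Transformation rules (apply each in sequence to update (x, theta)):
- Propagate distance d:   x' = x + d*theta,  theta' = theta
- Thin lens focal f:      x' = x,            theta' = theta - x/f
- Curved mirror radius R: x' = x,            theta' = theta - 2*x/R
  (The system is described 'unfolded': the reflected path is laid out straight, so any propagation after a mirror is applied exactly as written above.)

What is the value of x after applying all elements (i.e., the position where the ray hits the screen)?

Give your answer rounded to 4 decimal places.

Initial: x=-8.0000 theta=-0.3000
After 1 (propagate distance d=30): x=-17.0000 theta=-0.3000
After 2 (thin lens f=-58): x=-17.0000 theta=-86/145 (≈-0.5931)
After 3 (propagate distance d=26): x=-4701/145 (≈-32.4207) theta=-86/145 (≈-0.5931)
After 4 (thin lens f=35): x=-4701/145 (≈-32.4207) theta=1691/5075 (≈0.3332)
After 5 (propagate distance d=16): x=-137479/5075 (≈-27.0895) theta=1691/5075 (≈0.3332)
After 6 (thin lens f=12): x=-137479/5075 (≈-27.0895) theta=157771/60900 (≈2.5907)
After 7 (propagate distance d=25 (to screen)): x=2294527/60900 (≈37.6770) theta=157771/60900 (≈2.5907)
Rounded to 4 decimal places: x = 37.6770

Answer: 37.6770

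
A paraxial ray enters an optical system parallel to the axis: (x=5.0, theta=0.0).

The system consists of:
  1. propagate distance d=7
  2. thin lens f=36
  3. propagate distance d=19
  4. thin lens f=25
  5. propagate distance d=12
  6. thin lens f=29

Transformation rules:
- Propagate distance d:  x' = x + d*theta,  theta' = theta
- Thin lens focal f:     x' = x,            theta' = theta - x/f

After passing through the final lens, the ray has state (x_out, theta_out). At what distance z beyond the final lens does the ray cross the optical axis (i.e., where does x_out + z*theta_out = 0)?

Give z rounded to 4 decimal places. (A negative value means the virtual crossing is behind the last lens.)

Initial: x=5.0000 theta=0.0000
After 1 (propagate distance d=7): x=5.0000 theta=0.0000
After 2 (thin lens f=36): x=5.0000 theta=-5/36 (≈-0.1389)
After 3 (propagate distance d=19): x=85/36 (≈2.3611) theta=-5/36 (≈-0.1389)
After 4 (thin lens f=25): x=85/36 (≈2.3611) theta=-7/30 (≈-0.2333)
After 5 (propagate distance d=12): x=-79/180 (≈-0.4389) theta=-7/30 (≈-0.2333)
After 6 (thin lens f=29): x=-79/180 (≈-0.4389) theta=-1139/5220 (≈-0.2182)
z_focus = -x_out/theta_out = -(-79/180)/(-1139/5220) = -2291/1139 ≈ -2.0114
Rounded to 4 decimal places: z = -2.0114

Answer: -2.0114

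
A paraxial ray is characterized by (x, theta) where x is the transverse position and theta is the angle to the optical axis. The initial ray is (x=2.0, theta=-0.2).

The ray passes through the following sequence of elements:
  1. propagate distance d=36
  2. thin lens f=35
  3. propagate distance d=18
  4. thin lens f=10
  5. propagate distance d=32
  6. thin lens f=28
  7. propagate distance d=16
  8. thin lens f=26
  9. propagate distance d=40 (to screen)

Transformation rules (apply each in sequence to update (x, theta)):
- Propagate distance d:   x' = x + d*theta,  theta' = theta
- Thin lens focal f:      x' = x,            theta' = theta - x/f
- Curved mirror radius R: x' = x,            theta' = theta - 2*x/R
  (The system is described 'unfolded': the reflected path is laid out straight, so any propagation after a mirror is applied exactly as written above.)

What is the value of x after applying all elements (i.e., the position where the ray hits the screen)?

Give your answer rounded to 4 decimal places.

Initial: x=2.0000 theta=-0.2000
After 1 (propagate distance d=36): x=-5.2000 theta=-0.2000
After 2 (thin lens f=35): x=-5.2000 theta=-9/175 (≈-0.0514)
After 3 (propagate distance d=18): x=-1072/175 (≈-6.1257) theta=-9/175 (≈-0.0514)
After 4 (thin lens f=10): x=-1072/175 (≈-6.1257) theta=491/875 (≈0.5611)
After 5 (propagate distance d=32): x=10352/875 (≈11.8309) theta=491/875 (≈0.5611)
After 6 (thin lens f=28): x=10352/875 (≈11.8309) theta=849/6125 (≈0.1386)
After 7 (propagate distance d=16): x=86048/6125 (≈14.0487) theta=849/6125 (≈0.1386)
After 8 (thin lens f=26): x=86048/6125 (≈14.0487) theta=-31987/79625 (≈-0.4017)
After 9 (propagate distance d=40 (to screen)): x=-160856/79625 (≈-2.0202) theta=-31987/79625 (≈-0.4017)
Rounded to 4 decimal places: x = -2.0202

Answer: -2.0202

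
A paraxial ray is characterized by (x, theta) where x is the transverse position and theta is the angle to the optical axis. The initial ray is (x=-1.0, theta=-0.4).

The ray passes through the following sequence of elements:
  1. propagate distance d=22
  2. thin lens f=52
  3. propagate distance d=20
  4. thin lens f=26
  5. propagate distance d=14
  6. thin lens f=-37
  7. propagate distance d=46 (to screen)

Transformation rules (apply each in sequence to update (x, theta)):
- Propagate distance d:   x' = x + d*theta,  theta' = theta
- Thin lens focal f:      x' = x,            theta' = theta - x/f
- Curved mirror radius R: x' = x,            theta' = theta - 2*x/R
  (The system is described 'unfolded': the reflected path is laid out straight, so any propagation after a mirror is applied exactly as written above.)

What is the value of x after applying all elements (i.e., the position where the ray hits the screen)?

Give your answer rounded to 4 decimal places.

Initial: x=-1.0000 theta=-0.4000
After 1 (propagate distance d=22): x=-9.8000 theta=-0.4000
After 2 (thin lens f=52): x=-9.8000 theta=-11/52 (≈-0.2115)
After 3 (propagate distance d=20): x=-912/65 (≈-14.0308) theta=-11/52 (≈-0.2115)
After 4 (thin lens f=26): x=-912/65 (≈-14.0308) theta=1109/3380 (≈0.3281)
After 5 (propagate distance d=14): x=-15949/1690 (≈-9.4373) theta=1109/3380 (≈0.3281)
After 6 (thin lens f=-37): x=-15949/1690 (≈-9.4373) theta=1827/25012 (≈0.0730)
After 7 (propagate distance d=46 (to screen)): x=-190004/31265 (≈-6.0772) theta=1827/25012 (≈0.0730)
Rounded to 4 decimal places: x = -6.0772

Answer: -6.0772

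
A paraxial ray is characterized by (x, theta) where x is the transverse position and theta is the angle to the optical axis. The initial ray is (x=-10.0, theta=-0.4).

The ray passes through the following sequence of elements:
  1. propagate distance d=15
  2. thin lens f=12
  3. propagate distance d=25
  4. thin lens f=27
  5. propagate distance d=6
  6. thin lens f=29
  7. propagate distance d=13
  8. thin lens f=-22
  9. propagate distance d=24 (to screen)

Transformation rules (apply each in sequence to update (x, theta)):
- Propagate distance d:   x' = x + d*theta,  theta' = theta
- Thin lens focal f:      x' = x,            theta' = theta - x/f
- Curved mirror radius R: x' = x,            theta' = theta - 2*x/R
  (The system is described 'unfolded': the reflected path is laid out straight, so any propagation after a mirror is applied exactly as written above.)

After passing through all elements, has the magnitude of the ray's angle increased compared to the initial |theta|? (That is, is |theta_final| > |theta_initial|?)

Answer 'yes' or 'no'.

Answer: yes

Derivation:
Initial: x=-10.0000 theta=-0.4000
After 1 (propagate distance d=15): x=-16.0000 theta=-0.4000
After 2 (thin lens f=12): x=-16.0000 theta=14/15 (≈0.9333)
After 3 (propagate distance d=25): x=22/3 (≈7.3333) theta=14/15 (≈0.9333)
After 4 (thin lens f=27): x=22/3 (≈7.3333) theta=268/405 (≈0.6617)
After 5 (propagate distance d=6): x=1526/135 (≈11.3037) theta=268/405 (≈0.6617)
After 6 (thin lens f=29): x=1526/135 (≈11.3037) theta=3194/11745 (≈0.2719)
After 7 (propagate distance d=13): x=174284/11745 (≈14.8390) theta=3194/11745 (≈0.2719)
After 8 (thin lens f=-22): x=174284/11745 (≈14.8390) theta=11116/11745 (≈0.9464)
After 9 (propagate distance d=24 (to screen)): x=441068/11745 (≈37.5537) theta=11116/11745 (≈0.9464)
|theta_initial|=0.4000 |theta_final|=11116/11745 (≈0.9464) -> increased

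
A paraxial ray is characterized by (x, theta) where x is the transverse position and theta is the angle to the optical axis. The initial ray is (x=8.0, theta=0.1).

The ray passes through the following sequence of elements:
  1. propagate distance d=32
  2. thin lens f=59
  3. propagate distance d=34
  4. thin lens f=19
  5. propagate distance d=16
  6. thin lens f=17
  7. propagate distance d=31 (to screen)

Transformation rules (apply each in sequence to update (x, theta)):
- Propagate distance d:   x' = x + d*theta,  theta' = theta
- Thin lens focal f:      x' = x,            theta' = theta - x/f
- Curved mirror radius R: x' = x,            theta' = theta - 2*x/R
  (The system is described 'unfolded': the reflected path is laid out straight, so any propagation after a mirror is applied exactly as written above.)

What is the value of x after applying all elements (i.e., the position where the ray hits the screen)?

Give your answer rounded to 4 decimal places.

Answer: -15.9508

Derivation:
Initial: x=8.0000 theta=0.1000
After 1 (propagate distance d=32): x=11.2000 theta=0.1000
After 2 (thin lens f=59): x=11.2000 theta=-53/590 (≈-0.0898)
After 3 (propagate distance d=34): x=2403/295 (≈8.1458) theta=-53/590 (≈-0.0898)
After 4 (thin lens f=19): x=2403/295 (≈8.1458) theta=-5813/11210 (≈-0.5186)
After 5 (propagate distance d=16): x=-847/5605 (≈-0.1511) theta=-5813/11210 (≈-0.5186)
After 6 (thin lens f=17): x=-847/5605 (≈-0.1511) theta=-97127/190570 (≈-0.5097)
After 7 (propagate distance d=31 (to screen)): x=-607947/38114 (≈-15.9508) theta=-97127/190570 (≈-0.5097)
Rounded to 4 decimal places: x = -15.9508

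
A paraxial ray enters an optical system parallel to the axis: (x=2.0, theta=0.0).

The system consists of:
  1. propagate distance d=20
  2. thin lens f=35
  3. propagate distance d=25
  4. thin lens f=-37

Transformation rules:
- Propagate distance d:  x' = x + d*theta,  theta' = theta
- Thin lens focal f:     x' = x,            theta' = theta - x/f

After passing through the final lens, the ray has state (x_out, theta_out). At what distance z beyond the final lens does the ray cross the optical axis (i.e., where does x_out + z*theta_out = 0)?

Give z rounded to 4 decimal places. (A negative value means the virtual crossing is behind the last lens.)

Answer: 13.7037

Derivation:
Initial: x=2.0000 theta=0.0000
After 1 (propagate distance d=20): x=2.0000 theta=0.0000
After 2 (thin lens f=35): x=2.0000 theta=-2/35 (≈-0.0571)
After 3 (propagate distance d=25): x=4/7 (≈0.5714) theta=-2/35 (≈-0.0571)
After 4 (thin lens f=-37): x=4/7 (≈0.5714) theta=-54/1295 (≈-0.0417)
z_focus = -x_out/theta_out = -(4/7)/(-54/1295) = 370/27 ≈ 13.7037
Rounded to 4 decimal places: z = 13.7037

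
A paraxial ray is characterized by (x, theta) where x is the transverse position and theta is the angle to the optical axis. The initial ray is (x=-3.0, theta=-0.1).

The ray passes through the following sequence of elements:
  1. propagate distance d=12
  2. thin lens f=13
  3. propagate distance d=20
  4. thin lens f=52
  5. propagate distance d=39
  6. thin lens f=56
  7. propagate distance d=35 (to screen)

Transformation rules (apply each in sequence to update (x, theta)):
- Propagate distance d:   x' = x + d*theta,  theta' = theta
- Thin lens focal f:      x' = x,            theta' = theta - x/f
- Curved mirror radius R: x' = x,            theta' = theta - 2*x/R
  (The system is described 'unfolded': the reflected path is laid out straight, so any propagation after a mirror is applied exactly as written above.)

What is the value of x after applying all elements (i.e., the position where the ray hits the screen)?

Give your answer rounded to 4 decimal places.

Initial: x=-3.0000 theta=-0.1000
After 1 (propagate distance d=12): x=-4.2000 theta=-0.1000
After 2 (thin lens f=13): x=-4.2000 theta=29/130 (≈0.2231)
After 3 (propagate distance d=20): x=17/65 (≈0.2615) theta=29/130 (≈0.2231)
After 4 (thin lens f=52): x=17/65 (≈0.2615) theta=737/3380 (≈0.2180)
After 5 (propagate distance d=39): x=2279/260 (≈8.7654) theta=737/3380 (≈0.2180)
After 6 (thin lens f=56): x=2279/260 (≈8.7654) theta=2329/37856 (≈0.0615)
After 7 (propagate distance d=35 (to screen)): x=295241/27040 (≈10.9187) theta=2329/37856 (≈0.0615)
Rounded to 4 decimal places: x = 10.9187

Answer: 10.9187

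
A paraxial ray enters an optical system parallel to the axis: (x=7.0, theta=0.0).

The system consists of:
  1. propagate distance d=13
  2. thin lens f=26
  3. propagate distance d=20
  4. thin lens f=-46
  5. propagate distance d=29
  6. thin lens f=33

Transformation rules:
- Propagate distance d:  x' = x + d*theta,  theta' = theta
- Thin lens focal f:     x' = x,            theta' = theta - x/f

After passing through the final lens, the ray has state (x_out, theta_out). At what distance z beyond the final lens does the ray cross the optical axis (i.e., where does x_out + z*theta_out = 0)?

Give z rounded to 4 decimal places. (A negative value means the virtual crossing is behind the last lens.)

Initial: x=7.0000 theta=0.0000
After 1 (propagate distance d=13): x=7.0000 theta=0.0000
After 2 (thin lens f=26): x=7.0000 theta=-7/26 (≈-0.2692)
After 3 (propagate distance d=20): x=21/13 (≈1.6154) theta=-7/26 (≈-0.2692)
After 4 (thin lens f=-46): x=21/13 (≈1.6154) theta=-70/299 (≈-0.2341)
After 5 (propagate distance d=29): x=-119/23 (≈-5.1739) theta=-70/299 (≈-0.2341)
After 6 (thin lens f=33): x=-119/23 (≈-5.1739) theta=-763/9867 (≈-0.0773)
z_focus = -x_out/theta_out = -(-119/23)/(-763/9867) = -7293/109 ≈ -66.9083
Rounded to 4 decimal places: z = -66.9083

Answer: -66.9083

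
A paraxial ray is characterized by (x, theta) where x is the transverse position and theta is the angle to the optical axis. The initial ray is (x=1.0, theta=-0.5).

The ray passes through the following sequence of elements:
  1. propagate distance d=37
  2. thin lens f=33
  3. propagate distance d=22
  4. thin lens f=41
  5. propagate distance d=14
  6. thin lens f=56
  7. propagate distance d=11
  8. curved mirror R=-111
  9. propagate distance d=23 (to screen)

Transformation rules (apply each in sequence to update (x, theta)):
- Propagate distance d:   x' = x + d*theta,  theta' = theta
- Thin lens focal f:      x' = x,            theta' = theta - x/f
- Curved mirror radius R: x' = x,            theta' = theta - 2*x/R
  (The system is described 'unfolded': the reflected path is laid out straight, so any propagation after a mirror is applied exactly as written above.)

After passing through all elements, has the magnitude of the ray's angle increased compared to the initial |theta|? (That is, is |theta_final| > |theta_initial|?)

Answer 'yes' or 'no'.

Answer: yes

Derivation:
Initial: x=1.0000 theta=-0.5000
After 1 (propagate distance d=37): x=-17.5000 theta=-0.5000
After 2 (thin lens f=33): x=-17.5000 theta=1/33 (≈0.0303)
After 3 (propagate distance d=22): x=-101/6 (≈-16.8333) theta=1/33 (≈0.0303)
After 4 (thin lens f=41): x=-101/6 (≈-16.8333) theta=1193/2706 (≈0.4409)
After 5 (propagate distance d=14): x=-28849/2706 (≈-10.6611) theta=1193/2706 (≈0.4409)
After 6 (thin lens f=56): x=-28849/2706 (≈-10.6611) theta=95657/151536 (≈0.6312)
After 7 (propagate distance d=11): x=-563317/151536 (≈-3.7174) theta=95657/151536 (≈0.6312)
After 8 (curved mirror R=-111): x=-563317/151536 (≈-3.7174) theta=1355899/2402928 (≈0.5643)
After 9 (propagate distance d=23 (to screen)): x=9735722/1051281 (≈9.2608) theta=1355899/2402928 (≈0.5643)
|theta_initial|=0.5000 |theta_final|=1355899/2402928 (≈0.5643) -> increased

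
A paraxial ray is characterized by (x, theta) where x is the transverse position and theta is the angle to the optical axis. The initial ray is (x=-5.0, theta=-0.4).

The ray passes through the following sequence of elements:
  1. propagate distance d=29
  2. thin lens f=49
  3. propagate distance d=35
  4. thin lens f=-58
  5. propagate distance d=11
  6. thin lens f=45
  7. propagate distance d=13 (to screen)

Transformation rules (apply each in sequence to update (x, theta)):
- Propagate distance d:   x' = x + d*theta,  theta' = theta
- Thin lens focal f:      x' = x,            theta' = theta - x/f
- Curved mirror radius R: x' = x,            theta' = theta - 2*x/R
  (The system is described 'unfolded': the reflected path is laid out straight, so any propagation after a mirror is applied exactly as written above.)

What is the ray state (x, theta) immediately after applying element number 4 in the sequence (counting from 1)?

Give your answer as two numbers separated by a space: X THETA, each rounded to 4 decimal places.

Initial: x=-5.0000 theta=-0.4000
After 1 (propagate distance d=29): x=-16.6000 theta=-0.4000
After 2 (thin lens f=49): x=-16.6000 theta=-3/49 (≈-0.0612)
After 3 (propagate distance d=35): x=-656/35 (≈-18.7429) theta=-3/49 (≈-0.0612)
After 4 (thin lens f=-58): x=-656/35 (≈-18.7429) theta=-2731/7105 (≈-0.3844)
Rounded to 4 decimal places: x = -18.7429, theta = -0.3844

Answer: -18.7429 -0.3844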